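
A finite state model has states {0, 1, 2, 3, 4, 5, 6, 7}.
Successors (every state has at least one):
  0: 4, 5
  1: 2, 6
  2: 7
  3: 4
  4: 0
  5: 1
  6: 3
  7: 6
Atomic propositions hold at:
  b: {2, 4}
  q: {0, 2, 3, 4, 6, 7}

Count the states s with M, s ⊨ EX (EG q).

EG q: greatest fixpoint, start Z0 = {0, 2, 3, 4, 6, 7}, keep only states in Sat with some successor in Z. Already a fixed point.
Sat(EG q) = {0, 2, 3, 4, 6, 7}
Sat(EX (EG q)) = {s : some successor in {0, 2, 3, 4, 6, 7}} = {0, 1, 2, 3, 4, 6, 7}
|Sat(EX (EG q))| = |{0, 1, 2, 3, 4, 6, 7}| = 7.

7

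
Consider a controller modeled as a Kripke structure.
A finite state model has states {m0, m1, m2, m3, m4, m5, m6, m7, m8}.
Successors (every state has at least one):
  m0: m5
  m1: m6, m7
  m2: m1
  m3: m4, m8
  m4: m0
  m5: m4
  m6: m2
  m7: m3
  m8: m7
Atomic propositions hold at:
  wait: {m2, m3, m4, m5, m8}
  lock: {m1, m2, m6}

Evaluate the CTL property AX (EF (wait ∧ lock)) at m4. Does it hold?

No

Sat(wait ∧ lock) = {m2}
EF (wait ∧ lock): least fixpoint, start Z0 = {m2}, add states with some successor in Z. Z1 = {m2, m6}; Z2 = {m1, m2, m6}; fixed.
Sat(EF (wait ∧ lock)) = {m1, m2, m6}
Sat(AX (EF (wait ∧ lock))) = {s : every successor in {m1, m2, m6}} = {m2, m6}
m4 ∉ Sat(AX (EF (wait ∧ lock))) = {m2, m6}, so the formula does not hold at m4.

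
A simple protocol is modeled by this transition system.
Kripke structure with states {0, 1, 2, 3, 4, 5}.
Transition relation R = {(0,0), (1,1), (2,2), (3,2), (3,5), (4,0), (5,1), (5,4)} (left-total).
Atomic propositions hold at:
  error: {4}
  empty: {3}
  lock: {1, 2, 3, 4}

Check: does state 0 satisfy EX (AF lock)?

No

AF lock: least fixpoint, start Z0 = {1, 2, 3, 4}, add states with every successor in Z. Z1 = {1, 2, 3, 4, 5}; fixed.
Sat(AF lock) = {1, 2, 3, 4, 5}
Sat(EX (AF lock)) = {s : some successor in {1, 2, 3, 4, 5}} = {1, 2, 3, 5}
0 ∉ Sat(EX (AF lock)) = {1, 2, 3, 5}, so the formula does not hold at 0.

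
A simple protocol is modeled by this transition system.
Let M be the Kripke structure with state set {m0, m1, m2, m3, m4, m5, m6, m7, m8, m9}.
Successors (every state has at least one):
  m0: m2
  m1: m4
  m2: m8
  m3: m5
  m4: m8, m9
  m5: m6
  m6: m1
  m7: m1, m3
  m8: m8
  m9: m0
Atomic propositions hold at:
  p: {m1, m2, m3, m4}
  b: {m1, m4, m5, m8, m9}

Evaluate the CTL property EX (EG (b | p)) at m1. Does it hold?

Sat(b | p) = {m1, m2, m3, m4, m5, m8, m9}
EG (b | p): greatest fixpoint, start Z0 = {m1, m2, m3, m4, m5, m8, m9}, keep only states in Sat with some successor in Z. Z1 = {m1, m2, m3, m4, m8}; Z2 = {m1, m2, m4, m8}; fixed.
Sat(EG (b | p)) = {m1, m2, m4, m8}
Sat(EX (EG (b | p))) = {s : some successor in {m1, m2, m4, m8}} = {m0, m1, m2, m4, m6, m7, m8}
m1 ∈ Sat(EX (EG (b | p))) = {m0, m1, m2, m4, m6, m7, m8}, so the formula holds at m1.

Yes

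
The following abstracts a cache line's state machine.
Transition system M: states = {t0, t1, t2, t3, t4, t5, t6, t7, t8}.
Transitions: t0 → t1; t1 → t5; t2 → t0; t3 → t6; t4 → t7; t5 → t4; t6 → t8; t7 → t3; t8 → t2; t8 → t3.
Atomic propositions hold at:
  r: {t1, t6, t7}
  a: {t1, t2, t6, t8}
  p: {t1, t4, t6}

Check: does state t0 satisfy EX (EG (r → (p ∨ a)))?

No

Sat(p ∨ a) = {t1, t2, t4, t6, t8}
Sat(r → (p ∨ a)) = {t0, t1, t2, t3, t4, t5, t6, t8}
EG (r → (p ∨ a)): greatest fixpoint, start Z0 = {t0, t1, t2, t3, t4, t5, t6, t8}, keep only states in Sat with some successor in Z. Z1 = {t0, t1, t2, t3, t5, t6, t8}; Z2 = {t0, t1, t2, t3, t6, t8}; Z3 = {t0, t2, t3, t6, t8}; Z4 = {t2, t3, t6, t8}; Z5 = {t3, t6, t8}; fixed.
Sat(EG (r → (p ∨ a))) = {t3, t6, t8}
Sat(EX (EG (r → (p ∨ a)))) = {s : some successor in {t3, t6, t8}} = {t3, t6, t7, t8}
t0 ∉ Sat(EX (EG (r → (p ∨ a)))) = {t3, t6, t7, t8}, so the formula does not hold at t0.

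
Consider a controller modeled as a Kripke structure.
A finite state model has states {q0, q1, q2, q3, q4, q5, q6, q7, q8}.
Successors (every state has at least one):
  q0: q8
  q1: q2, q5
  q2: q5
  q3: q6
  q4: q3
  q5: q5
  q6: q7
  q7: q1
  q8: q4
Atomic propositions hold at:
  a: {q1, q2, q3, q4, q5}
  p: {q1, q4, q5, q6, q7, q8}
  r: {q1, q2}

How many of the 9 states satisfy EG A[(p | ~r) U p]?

8

Sat(~r) = {q0, q3, q4, q5, q6, q7, q8}
Sat(p | ~r) = {q0, q1, q3, q4, q5, q6, q7, q8}
A[(p | ~r) U p]: least fixpoint, start Z0 = Sat(p) = {q1, q4, q5, q6, q7, q8}, add states in Sat(p | ~r) with every successor in Z. Z1 = {q0, q1, q3, q4, q5, q6, q7, q8}; fixed.
Sat(A[(p | ~r) U p]) = {q0, q1, q3, q4, q5, q6, q7, q8}
EG A[(p | ~r) U p]: greatest fixpoint, start Z0 = {q0, q1, q3, q4, q5, q6, q7, q8}, keep only states in Sat with some successor in Z. Already a fixed point.
Sat(EG A[(p | ~r) U p]) = {q0, q1, q3, q4, q5, q6, q7, q8}
|Sat(EG A[(p | ~r) U p])| = |{q0, q1, q3, q4, q5, q6, q7, q8}| = 8.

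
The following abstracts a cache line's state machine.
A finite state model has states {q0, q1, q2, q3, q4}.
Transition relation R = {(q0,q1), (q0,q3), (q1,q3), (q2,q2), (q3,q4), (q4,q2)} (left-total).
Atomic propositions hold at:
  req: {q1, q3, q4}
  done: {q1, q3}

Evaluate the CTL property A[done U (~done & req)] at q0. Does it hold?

No

Sat(~done) = {q0, q2, q4}
Sat(~done & req) = {q4}
A[done U (~done & req)]: least fixpoint, start Z0 = Sat((~done & req)) = {q4}, add states in Sat(done) with every successor in Z. Z1 = {q3, q4}; Z2 = {q1, q3, q4}; fixed.
Sat(A[done U (~done & req)]) = {q1, q3, q4}
q0 ∉ Sat(A[done U (~done & req)]) = {q1, q3, q4}, so the formula does not hold at q0.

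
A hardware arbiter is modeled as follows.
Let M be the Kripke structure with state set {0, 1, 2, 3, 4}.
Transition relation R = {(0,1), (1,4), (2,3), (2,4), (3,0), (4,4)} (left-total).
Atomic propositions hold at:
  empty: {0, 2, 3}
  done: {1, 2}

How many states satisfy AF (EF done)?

4

EF done: least fixpoint, start Z0 = {1, 2}, add states with some successor in Z. Z1 = {0, 1, 2}; Z2 = {0, 1, 2, 3}; fixed.
Sat(EF done) = {0, 1, 2, 3}
AF (EF done): least fixpoint, start Z0 = {0, 1, 2, 3}, add states with every successor in Z. Already a fixed point.
Sat(AF (EF done)) = {0, 1, 2, 3}
|Sat(AF (EF done))| = |{0, 1, 2, 3}| = 4.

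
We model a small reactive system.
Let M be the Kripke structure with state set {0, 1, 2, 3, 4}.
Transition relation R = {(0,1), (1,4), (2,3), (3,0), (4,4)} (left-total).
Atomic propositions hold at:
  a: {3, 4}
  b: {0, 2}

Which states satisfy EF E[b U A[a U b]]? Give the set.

{0, 2, 3}

A[a U b]: least fixpoint, start Z0 = Sat(b) = {0, 2}, add states in Sat(a) with every successor in Z. Z1 = {0, 2, 3}; fixed.
Sat(A[a U b]) = {0, 2, 3}
E[b U A[a U b]]: least fixpoint, start Z0 = Sat(A[a U b]) = {0, 2, 3}, add states in Sat(b) with some successor in Z. Already a fixed point.
Sat(E[b U A[a U b]]) = {0, 2, 3}
EF E[b U A[a U b]]: least fixpoint, start Z0 = {0, 2, 3}, add states with some successor in Z. Already a fixed point.
Sat(EF E[b U A[a U b]]) = {0, 2, 3}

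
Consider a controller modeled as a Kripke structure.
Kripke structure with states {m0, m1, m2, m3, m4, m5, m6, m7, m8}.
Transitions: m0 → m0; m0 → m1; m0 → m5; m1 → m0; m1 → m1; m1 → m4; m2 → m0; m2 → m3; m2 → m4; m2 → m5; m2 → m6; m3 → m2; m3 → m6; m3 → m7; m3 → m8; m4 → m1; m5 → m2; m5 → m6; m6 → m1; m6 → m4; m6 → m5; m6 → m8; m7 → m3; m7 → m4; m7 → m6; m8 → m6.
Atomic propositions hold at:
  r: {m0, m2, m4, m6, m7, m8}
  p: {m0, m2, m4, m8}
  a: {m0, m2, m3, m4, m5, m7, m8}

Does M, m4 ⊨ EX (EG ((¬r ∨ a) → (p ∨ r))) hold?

No

Sat(¬r) = {m1, m3, m5}
Sat(¬r ∨ a) = {m0, m1, m2, m3, m4, m5, m7, m8}
Sat(p ∨ r) = {m0, m2, m4, m6, m7, m8}
Sat((¬r ∨ a) → (p ∨ r)) = {m0, m2, m4, m6, m7, m8}
EG ((¬r ∨ a) → (p ∨ r)): greatest fixpoint, start Z0 = {m0, m2, m4, m6, m7, m8}, keep only states in Sat with some successor in Z. Z1 = {m0, m2, m6, m7, m8}; fixed.
Sat(EG ((¬r ∨ a) → (p ∨ r))) = {m0, m2, m6, m7, m8}
Sat(EX (EG ((¬r ∨ a) → (p ∨ r)))) = {s : some successor in {m0, m2, m6, m7, m8}} = {m0, m1, m2, m3, m5, m6, m7, m8}
m4 ∉ Sat(EX (EG ((¬r ∨ a) → (p ∨ r)))) = {m0, m1, m2, m3, m5, m6, m7, m8}, so the formula does not hold at m4.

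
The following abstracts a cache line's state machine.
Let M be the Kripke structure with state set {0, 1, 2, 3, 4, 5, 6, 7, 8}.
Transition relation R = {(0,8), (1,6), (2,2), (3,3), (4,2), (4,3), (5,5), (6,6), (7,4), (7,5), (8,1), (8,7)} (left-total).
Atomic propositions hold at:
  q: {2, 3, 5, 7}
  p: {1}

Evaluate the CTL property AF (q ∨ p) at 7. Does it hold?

Yes

Sat(q ∨ p) = {1, 2, 3, 5, 7}
AF (q ∨ p): least fixpoint, start Z0 = {1, 2, 3, 5, 7}, add states with every successor in Z. Z1 = {1, 2, 3, 4, 5, 7, 8}; Z2 = {0, 1, 2, 3, 4, 5, 7, 8}; fixed.
Sat(AF (q ∨ p)) = {0, 1, 2, 3, 4, 5, 7, 8}
7 ∈ Sat(AF (q ∨ p)) = {0, 1, 2, 3, 4, 5, 7, 8}, so the formula holds at 7.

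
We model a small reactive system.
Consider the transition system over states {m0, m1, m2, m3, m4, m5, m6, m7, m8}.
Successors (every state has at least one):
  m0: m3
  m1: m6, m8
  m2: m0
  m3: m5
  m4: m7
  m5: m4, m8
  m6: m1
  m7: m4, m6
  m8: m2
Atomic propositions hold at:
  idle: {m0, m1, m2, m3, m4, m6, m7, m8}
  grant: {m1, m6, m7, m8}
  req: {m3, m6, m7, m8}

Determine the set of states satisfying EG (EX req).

{m4, m5, m7}

Sat(EX req) = {s : some successor in {m3, m6, m7, m8}} = {m0, m1, m4, m5, m7}
EG (EX req): greatest fixpoint, start Z0 = {m0, m1, m4, m5, m7}, keep only states in Sat with some successor in Z. Z1 = {m4, m5, m7}; fixed.
Sat(EG (EX req)) = {m4, m5, m7}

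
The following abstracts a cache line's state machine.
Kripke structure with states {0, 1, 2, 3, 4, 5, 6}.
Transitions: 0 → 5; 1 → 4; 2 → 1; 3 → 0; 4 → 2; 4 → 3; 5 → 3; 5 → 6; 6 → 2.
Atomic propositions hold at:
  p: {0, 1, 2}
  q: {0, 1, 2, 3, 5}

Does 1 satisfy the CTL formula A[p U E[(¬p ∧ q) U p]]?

Sat(¬p) = {3, 4, 5, 6}
Sat(¬p ∧ q) = {3, 5}
E[(¬p ∧ q) U p]: least fixpoint, start Z0 = Sat(p) = {0, 1, 2}, add states in Sat(¬p ∧ q) with some successor in Z. Z1 = {0, 1, 2, 3}; Z2 = {0, 1, 2, 3, 5}; fixed.
Sat(E[(¬p ∧ q) U p]) = {0, 1, 2, 3, 5}
A[p U E[(¬p ∧ q) U p]]: least fixpoint, start Z0 = Sat(E[(¬p ∧ q) U p]) = {0, 1, 2, 3, 5}, add states in Sat(p) with every successor in Z. Already a fixed point.
Sat(A[p U E[(¬p ∧ q) U p]]) = {0, 1, 2, 3, 5}
1 ∈ Sat(A[p U E[(¬p ∧ q) U p]]) = {0, 1, 2, 3, 5}, so the formula holds at 1.

Yes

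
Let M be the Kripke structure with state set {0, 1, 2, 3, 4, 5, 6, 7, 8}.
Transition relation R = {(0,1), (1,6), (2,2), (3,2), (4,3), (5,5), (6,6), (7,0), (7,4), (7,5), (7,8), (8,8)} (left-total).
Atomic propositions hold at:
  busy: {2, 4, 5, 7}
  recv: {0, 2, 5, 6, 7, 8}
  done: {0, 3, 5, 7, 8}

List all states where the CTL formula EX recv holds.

Sat(EX recv) = {s : some successor in {0, 2, 5, 6, 7, 8}} = {1, 2, 3, 5, 6, 7, 8}

{1, 2, 3, 5, 6, 7, 8}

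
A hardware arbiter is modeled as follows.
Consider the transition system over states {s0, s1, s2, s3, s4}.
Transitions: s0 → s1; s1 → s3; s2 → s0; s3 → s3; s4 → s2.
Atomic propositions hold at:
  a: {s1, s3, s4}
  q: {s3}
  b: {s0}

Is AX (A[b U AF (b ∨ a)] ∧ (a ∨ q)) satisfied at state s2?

No

Sat(b ∨ a) = {s0, s1, s3, s4}
AF (b ∨ a): least fixpoint, start Z0 = {s0, s1, s3, s4}, add states with every successor in Z. Z1 = {s0, s1, s2, s3, s4}; fixed.
Sat(AF (b ∨ a)) = {s0, s1, s2, s3, s4}
A[b U AF (b ∨ a)]: least fixpoint, start Z0 = Sat(AF (b ∨ a)) = {s0, s1, s2, s3, s4}, add states in Sat(b) with every successor in Z. Already a fixed point.
Sat(A[b U AF (b ∨ a)]) = {s0, s1, s2, s3, s4}
Sat(a ∨ q) = {s1, s3, s4}
Sat(A[b U AF (b ∨ a)] ∧ (a ∨ q)) = {s1, s3, s4}
Sat(AX (A[b U AF (b ∨ a)] ∧ (a ∨ q))) = {s : every successor in {s1, s3, s4}} = {s0, s1, s3}
s2 ∉ Sat(AX (A[b U AF (b ∨ a)] ∧ (a ∨ q))) = {s0, s1, s3}, so the formula does not hold at s2.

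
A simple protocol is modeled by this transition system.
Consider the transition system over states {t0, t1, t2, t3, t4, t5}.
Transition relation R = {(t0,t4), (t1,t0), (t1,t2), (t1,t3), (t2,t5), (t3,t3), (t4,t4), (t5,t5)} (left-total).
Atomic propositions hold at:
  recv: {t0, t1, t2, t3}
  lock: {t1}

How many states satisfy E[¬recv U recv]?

Sat(¬recv) = {t4, t5}
E[¬recv U recv]: least fixpoint, start Z0 = Sat(recv) = {t0, t1, t2, t3}, add states in Sat(¬recv) with some successor in Z. Already a fixed point.
Sat(E[¬recv U recv]) = {t0, t1, t2, t3}
|Sat(E[¬recv U recv])| = |{t0, t1, t2, t3}| = 4.

4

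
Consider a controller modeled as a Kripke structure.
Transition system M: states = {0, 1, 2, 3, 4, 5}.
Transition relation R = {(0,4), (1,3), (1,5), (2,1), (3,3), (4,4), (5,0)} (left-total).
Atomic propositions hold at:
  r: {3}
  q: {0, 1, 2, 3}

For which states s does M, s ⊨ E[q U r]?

E[q U r]: least fixpoint, start Z0 = Sat(r) = {3}, add states in Sat(q) with some successor in Z. Z1 = {1, 3}; Z2 = {1, 2, 3}; fixed.
Sat(E[q U r]) = {1, 2, 3}

{1, 2, 3}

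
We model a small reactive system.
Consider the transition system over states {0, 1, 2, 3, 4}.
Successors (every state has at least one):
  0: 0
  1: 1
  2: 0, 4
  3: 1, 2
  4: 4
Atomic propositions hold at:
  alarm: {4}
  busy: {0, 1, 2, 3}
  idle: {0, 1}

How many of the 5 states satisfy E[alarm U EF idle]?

4

EF idle: least fixpoint, start Z0 = {0, 1}, add states with some successor in Z. Z1 = {0, 1, 2, 3}; fixed.
Sat(EF idle) = {0, 1, 2, 3}
E[alarm U EF idle]: least fixpoint, start Z0 = Sat(EF idle) = {0, 1, 2, 3}, add states in Sat(alarm) with some successor in Z. Already a fixed point.
Sat(E[alarm U EF idle]) = {0, 1, 2, 3}
|Sat(E[alarm U EF idle])| = |{0, 1, 2, 3}| = 4.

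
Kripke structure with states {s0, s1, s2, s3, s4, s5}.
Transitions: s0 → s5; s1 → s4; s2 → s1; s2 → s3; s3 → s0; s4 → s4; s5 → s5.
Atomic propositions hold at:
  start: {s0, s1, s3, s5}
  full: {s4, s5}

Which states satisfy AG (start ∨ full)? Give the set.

{s0, s1, s3, s4, s5}

Sat(start ∨ full) = {s0, s1, s3, s4, s5}
AG (start ∨ full): greatest fixpoint, start Z0 = {s0, s1, s3, s4, s5}, keep only states in Sat with every successor in Z. Already a fixed point.
Sat(AG (start ∨ full)) = {s0, s1, s3, s4, s5}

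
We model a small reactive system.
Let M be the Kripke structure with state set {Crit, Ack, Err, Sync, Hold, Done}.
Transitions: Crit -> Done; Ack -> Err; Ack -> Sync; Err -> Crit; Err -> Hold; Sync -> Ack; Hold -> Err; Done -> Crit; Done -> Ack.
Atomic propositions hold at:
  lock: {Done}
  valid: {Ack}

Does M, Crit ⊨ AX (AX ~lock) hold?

Sat(~lock) = {Crit, Ack, Err, Sync, Hold}
Sat(AX ~lock) = {s : every successor in {Crit, Ack, Err, Sync, Hold}} = {Ack, Err, Sync, Hold, Done}
Sat(AX (AX ~lock)) = {s : every successor in {Ack, Err, Sync, Hold, Done}} = {Crit, Ack, Sync, Hold}
Crit ∈ Sat(AX (AX ~lock)) = {Crit, Ack, Sync, Hold}, so the formula holds at Crit.

Yes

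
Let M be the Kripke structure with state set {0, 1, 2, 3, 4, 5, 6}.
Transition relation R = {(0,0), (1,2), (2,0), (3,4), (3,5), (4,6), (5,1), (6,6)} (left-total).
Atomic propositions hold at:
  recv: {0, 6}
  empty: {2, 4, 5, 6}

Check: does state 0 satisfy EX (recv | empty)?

Yes

Sat(recv | empty) = {0, 2, 4, 5, 6}
Sat(EX (recv | empty)) = {s : some successor in {0, 2, 4, 5, 6}} = {0, 1, 2, 3, 4, 6}
0 ∈ Sat(EX (recv | empty)) = {0, 1, 2, 3, 4, 6}, so the formula holds at 0.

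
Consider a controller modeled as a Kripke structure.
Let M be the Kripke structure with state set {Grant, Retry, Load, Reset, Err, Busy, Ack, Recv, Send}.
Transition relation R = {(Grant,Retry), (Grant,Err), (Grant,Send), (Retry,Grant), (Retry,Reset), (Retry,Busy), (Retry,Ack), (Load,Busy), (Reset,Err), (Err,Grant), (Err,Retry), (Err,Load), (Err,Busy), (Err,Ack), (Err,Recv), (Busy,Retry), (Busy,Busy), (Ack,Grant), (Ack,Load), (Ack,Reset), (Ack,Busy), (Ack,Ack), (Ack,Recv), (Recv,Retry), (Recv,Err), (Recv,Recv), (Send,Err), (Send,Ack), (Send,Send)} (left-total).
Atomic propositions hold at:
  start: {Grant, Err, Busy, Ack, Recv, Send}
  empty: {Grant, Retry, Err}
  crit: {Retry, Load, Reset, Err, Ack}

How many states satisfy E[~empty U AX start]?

4

Sat(~empty) = {Load, Reset, Busy, Ack, Recv, Send}
Sat(AX start) = {s : every successor in {Grant, Err, Busy, Ack, Recv, Send}} = {Load, Reset, Send}
E[~empty U AX start]: least fixpoint, start Z0 = Sat(AX start) = {Load, Reset, Send}, add states in Sat(~empty) with some successor in Z. Z1 = {Load, Reset, Ack, Send}; fixed.
Sat(E[~empty U AX start]) = {Load, Reset, Ack, Send}
|Sat(E[~empty U AX start])| = |{Load, Reset, Ack, Send}| = 4.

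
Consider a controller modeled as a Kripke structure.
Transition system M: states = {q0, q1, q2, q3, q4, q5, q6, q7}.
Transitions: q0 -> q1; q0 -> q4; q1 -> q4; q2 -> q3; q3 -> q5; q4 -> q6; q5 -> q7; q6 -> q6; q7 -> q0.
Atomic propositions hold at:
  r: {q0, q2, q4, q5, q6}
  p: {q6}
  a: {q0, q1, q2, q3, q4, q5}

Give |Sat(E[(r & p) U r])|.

5

Sat(r & p) = {q6}
E[(r & p) U r]: least fixpoint, start Z0 = Sat(r) = {q0, q2, q4, q5, q6}, add states in Sat(r & p) with some successor in Z. Already a fixed point.
Sat(E[(r & p) U r]) = {q0, q2, q4, q5, q6}
|Sat(E[(r & p) U r])| = |{q0, q2, q4, q5, q6}| = 5.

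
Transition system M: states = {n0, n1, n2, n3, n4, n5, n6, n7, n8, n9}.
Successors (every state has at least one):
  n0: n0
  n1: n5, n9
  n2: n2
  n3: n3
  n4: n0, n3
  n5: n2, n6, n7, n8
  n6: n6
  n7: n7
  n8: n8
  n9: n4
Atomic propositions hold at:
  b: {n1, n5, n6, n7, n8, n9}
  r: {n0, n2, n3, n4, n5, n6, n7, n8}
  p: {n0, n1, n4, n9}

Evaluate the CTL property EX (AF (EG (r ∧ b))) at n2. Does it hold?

Sat(r ∧ b) = {n5, n6, n7, n8}
EG (r ∧ b): greatest fixpoint, start Z0 = {n5, n6, n7, n8}, keep only states in Sat with some successor in Z. Already a fixed point.
Sat(EG (r ∧ b)) = {n5, n6, n7, n8}
AF (EG (r ∧ b)): least fixpoint, start Z0 = {n5, n6, n7, n8}, add states with every successor in Z. Already a fixed point.
Sat(AF (EG (r ∧ b))) = {n5, n6, n7, n8}
Sat(EX (AF (EG (r ∧ b)))) = {s : some successor in {n5, n6, n7, n8}} = {n1, n5, n6, n7, n8}
n2 ∉ Sat(EX (AF (EG (r ∧ b)))) = {n1, n5, n6, n7, n8}, so the formula does not hold at n2.

No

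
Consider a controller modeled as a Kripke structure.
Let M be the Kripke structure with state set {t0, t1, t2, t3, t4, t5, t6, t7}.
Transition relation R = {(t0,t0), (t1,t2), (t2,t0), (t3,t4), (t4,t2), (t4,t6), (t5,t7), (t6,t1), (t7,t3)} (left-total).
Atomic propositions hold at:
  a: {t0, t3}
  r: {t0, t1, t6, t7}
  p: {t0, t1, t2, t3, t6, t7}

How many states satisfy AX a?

3

Sat(AX a) = {s : every successor in {t0, t3}} = {t0, t2, t7}
|Sat(AX a)| = |{t0, t2, t7}| = 3.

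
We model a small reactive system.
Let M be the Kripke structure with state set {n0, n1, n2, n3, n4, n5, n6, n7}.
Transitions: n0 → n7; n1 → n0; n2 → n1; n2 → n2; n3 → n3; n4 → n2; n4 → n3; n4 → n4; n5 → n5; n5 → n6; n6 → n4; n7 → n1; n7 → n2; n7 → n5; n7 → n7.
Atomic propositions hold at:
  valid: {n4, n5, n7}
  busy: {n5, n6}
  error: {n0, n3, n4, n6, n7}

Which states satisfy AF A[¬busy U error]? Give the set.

Sat(¬busy) = {n0, n1, n2, n3, n4, n7}
A[¬busy U error]: least fixpoint, start Z0 = Sat(error) = {n0, n3, n4, n6, n7}, add states in Sat(¬busy) with every successor in Z. Z1 = {n0, n1, n3, n4, n6, n7}; fixed.
Sat(A[¬busy U error]) = {n0, n1, n3, n4, n6, n7}
AF A[¬busy U error]: least fixpoint, start Z0 = {n0, n1, n3, n4, n6, n7}, add states with every successor in Z. Already a fixed point.
Sat(AF A[¬busy U error]) = {n0, n1, n3, n4, n6, n7}

{n0, n1, n3, n4, n6, n7}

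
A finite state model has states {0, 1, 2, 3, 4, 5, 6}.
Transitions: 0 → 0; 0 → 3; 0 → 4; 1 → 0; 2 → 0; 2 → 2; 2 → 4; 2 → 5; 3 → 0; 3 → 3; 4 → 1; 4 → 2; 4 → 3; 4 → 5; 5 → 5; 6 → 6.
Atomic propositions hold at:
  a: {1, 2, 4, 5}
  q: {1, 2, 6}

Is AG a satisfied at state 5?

AG a: greatest fixpoint, start Z0 = {1, 2, 4, 5}, keep only states in Sat with every successor in Z. Z1 = {5}; fixed.
Sat(AG a) = {5}
5 ∈ Sat(AG a) = {5}, so the formula holds at 5.

Yes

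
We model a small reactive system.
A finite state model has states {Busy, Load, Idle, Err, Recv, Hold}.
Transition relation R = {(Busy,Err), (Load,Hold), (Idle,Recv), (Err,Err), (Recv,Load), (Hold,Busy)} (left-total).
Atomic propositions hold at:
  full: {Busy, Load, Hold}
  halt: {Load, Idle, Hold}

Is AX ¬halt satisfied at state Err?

Sat(¬halt) = {Busy, Err, Recv}
Sat(AX ¬halt) = {s : every successor in {Busy, Err, Recv}} = {Busy, Idle, Err, Hold}
Err ∈ Sat(AX ¬halt) = {Busy, Idle, Err, Hold}, so the formula holds at Err.

Yes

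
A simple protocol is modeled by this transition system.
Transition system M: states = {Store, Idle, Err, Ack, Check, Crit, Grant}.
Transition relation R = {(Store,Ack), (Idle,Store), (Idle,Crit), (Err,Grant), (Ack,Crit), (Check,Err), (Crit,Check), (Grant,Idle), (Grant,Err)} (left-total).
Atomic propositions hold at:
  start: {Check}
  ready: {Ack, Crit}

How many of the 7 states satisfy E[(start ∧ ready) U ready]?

2

Sat(start ∧ ready) = ∅
E[(start ∧ ready) U ready]: least fixpoint, start Z0 = Sat(ready) = {Ack, Crit}, add states in Sat(start ∧ ready) with some successor in Z. Already a fixed point.
Sat(E[(start ∧ ready) U ready]) = {Ack, Crit}
|Sat(E[(start ∧ ready) U ready])| = |{Ack, Crit}| = 2.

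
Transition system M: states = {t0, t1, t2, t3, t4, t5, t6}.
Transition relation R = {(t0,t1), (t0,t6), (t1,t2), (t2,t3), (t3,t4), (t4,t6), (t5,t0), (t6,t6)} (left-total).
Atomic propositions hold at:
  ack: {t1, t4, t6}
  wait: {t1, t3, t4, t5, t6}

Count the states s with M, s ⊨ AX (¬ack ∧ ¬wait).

2

Sat(¬ack) = {t0, t2, t3, t5}
Sat(¬wait) = {t0, t2}
Sat(¬ack ∧ ¬wait) = {t0, t2}
Sat(AX (¬ack ∧ ¬wait)) = {s : every successor in {t0, t2}} = {t1, t5}
|Sat(AX (¬ack ∧ ¬wait))| = |{t1, t5}| = 2.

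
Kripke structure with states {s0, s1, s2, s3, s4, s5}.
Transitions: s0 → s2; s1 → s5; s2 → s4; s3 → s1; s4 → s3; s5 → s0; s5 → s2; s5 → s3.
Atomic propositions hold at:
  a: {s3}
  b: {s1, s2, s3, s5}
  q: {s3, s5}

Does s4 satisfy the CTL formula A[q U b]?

A[q U b]: least fixpoint, start Z0 = Sat(b) = {s1, s2, s3, s5}, add states in Sat(q) with every successor in Z. Already a fixed point.
Sat(A[q U b]) = {s1, s2, s3, s5}
s4 ∉ Sat(A[q U b]) = {s1, s2, s3, s5}, so the formula does not hold at s4.

No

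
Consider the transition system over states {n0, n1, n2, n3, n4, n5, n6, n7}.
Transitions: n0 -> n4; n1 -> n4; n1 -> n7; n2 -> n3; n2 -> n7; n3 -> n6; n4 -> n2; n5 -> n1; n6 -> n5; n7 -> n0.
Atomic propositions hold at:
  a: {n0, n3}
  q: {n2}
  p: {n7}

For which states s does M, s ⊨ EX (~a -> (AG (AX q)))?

{n2, n7}

Sat(~a) = {n1, n2, n4, n5, n6, n7}
Sat(AX q) = {s : every successor in {n2}} = {n4}
AG (AX q): greatest fixpoint, start Z0 = {n4}, keep only states in Sat with every successor in Z. Z1 = ∅; fixed.
Sat(AG (AX q)) = ∅
Sat(~a -> (AG (AX q))) = {n0, n3}
Sat(EX (~a -> (AG (AX q)))) = {s : some successor in {n0, n3}} = {n2, n7}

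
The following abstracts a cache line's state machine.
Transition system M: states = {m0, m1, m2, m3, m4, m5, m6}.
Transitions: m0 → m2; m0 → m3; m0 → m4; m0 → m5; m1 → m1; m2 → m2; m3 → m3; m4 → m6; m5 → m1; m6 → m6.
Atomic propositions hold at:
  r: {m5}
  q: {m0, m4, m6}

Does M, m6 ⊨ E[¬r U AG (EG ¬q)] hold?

Sat(¬r) = {m0, m1, m2, m3, m4, m6}
Sat(¬q) = {m1, m2, m3, m5}
EG ¬q: greatest fixpoint, start Z0 = {m1, m2, m3, m5}, keep only states in Sat with some successor in Z. Already a fixed point.
Sat(EG ¬q) = {m1, m2, m3, m5}
AG (EG ¬q): greatest fixpoint, start Z0 = {m1, m2, m3, m5}, keep only states in Sat with every successor in Z. Already a fixed point.
Sat(AG (EG ¬q)) = {m1, m2, m3, m5}
E[¬r U AG (EG ¬q)]: least fixpoint, start Z0 = Sat(AG (EG ¬q)) = {m1, m2, m3, m5}, add states in Sat(¬r) with some successor in Z. Z1 = {m0, m1, m2, m3, m5}; fixed.
Sat(E[¬r U AG (EG ¬q)]) = {m0, m1, m2, m3, m5}
m6 ∉ Sat(E[¬r U AG (EG ¬q)]) = {m0, m1, m2, m3, m5}, so the formula does not hold at m6.

No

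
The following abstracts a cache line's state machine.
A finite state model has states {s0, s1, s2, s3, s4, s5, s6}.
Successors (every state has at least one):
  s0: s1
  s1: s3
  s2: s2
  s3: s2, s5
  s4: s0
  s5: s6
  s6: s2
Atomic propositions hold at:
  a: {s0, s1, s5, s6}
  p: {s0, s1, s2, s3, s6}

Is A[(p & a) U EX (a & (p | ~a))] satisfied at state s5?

Yes

Sat(p & a) = {s0, s1, s6}
Sat(~a) = {s2, s3, s4}
Sat(p | ~a) = {s0, s1, s2, s3, s4, s6}
Sat(a & (p | ~a)) = {s0, s1, s6}
Sat(EX (a & (p | ~a))) = {s : some successor in {s0, s1, s6}} = {s0, s4, s5}
A[(p & a) U EX (a & (p | ~a))]: least fixpoint, start Z0 = Sat(EX (a & (p | ~a))) = {s0, s4, s5}, add states in Sat(p & a) with every successor in Z. Already a fixed point.
Sat(A[(p & a) U EX (a & (p | ~a))]) = {s0, s4, s5}
s5 ∈ Sat(A[(p & a) U EX (a & (p | ~a))]) = {s0, s4, s5}, so the formula holds at s5.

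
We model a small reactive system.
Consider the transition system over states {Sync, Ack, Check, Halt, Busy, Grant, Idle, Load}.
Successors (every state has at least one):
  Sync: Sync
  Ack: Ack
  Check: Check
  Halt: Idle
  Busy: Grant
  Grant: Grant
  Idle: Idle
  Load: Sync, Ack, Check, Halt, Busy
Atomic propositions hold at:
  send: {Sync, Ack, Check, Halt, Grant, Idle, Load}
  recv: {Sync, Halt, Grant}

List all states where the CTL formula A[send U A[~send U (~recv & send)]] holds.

{Ack, Check, Halt, Idle, Load}

Sat(~send) = {Busy}
Sat(~recv) = {Ack, Check, Busy, Idle, Load}
Sat(~recv & send) = {Ack, Check, Idle, Load}
A[~send U (~recv & send)]: least fixpoint, start Z0 = Sat((~recv & send)) = {Ack, Check, Idle, Load}, add states in Sat(~send) with every successor in Z. Already a fixed point.
Sat(A[~send U (~recv & send)]) = {Ack, Check, Idle, Load}
A[send U A[~send U (~recv & send)]]: least fixpoint, start Z0 = Sat(A[~send U (~recv & send)]) = {Ack, Check, Idle, Load}, add states in Sat(send) with every successor in Z. Z1 = {Ack, Check, Halt, Idle, Load}; fixed.
Sat(A[send U A[~send U (~recv & send)]]) = {Ack, Check, Halt, Idle, Load}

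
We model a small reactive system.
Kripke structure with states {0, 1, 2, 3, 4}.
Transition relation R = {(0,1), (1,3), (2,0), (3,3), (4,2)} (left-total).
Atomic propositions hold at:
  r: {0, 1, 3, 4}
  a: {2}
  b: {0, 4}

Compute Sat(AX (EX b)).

Sat(EX b) = {s : some successor in {0, 4}} = {2}
Sat(AX (EX b)) = {s : every successor in {2}} = {4}

{4}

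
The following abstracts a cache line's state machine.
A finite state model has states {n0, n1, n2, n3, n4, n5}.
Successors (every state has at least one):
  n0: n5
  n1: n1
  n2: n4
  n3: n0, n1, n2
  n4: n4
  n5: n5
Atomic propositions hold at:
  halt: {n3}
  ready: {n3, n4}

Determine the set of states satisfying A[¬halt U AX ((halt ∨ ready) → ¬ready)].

Sat(¬halt) = {n0, n1, n2, n4, n5}
Sat(halt ∨ ready) = {n3, n4}
Sat(¬ready) = {n0, n1, n2, n5}
Sat((halt ∨ ready) → ¬ready) = {n0, n1, n2, n5}
Sat(AX ((halt ∨ ready) → ¬ready)) = {s : every successor in {n0, n1, n2, n5}} = {n0, n1, n3, n5}
A[¬halt U AX ((halt ∨ ready) → ¬ready)]: least fixpoint, start Z0 = Sat(AX ((halt ∨ ready) → ¬ready)) = {n0, n1, n3, n5}, add states in Sat(¬halt) with every successor in Z. Already a fixed point.
Sat(A[¬halt U AX ((halt ∨ ready) → ¬ready)]) = {n0, n1, n3, n5}

{n0, n1, n3, n5}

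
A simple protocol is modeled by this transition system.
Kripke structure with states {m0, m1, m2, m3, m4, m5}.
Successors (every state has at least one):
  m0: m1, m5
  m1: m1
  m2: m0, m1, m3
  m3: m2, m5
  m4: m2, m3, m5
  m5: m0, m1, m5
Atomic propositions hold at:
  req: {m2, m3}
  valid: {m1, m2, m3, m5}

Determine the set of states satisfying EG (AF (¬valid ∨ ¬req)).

Sat(¬valid) = {m0, m4}
Sat(¬req) = {m0, m1, m4, m5}
Sat(¬valid ∨ ¬req) = {m0, m1, m4, m5}
AF (¬valid ∨ ¬req): least fixpoint, start Z0 = {m0, m1, m4, m5}, add states with every successor in Z. Already a fixed point.
Sat(AF (¬valid ∨ ¬req)) = {m0, m1, m4, m5}
EG (AF (¬valid ∨ ¬req)): greatest fixpoint, start Z0 = {m0, m1, m4, m5}, keep only states in Sat with some successor in Z. Already a fixed point.
Sat(EG (AF (¬valid ∨ ¬req))) = {m0, m1, m4, m5}

{m0, m1, m4, m5}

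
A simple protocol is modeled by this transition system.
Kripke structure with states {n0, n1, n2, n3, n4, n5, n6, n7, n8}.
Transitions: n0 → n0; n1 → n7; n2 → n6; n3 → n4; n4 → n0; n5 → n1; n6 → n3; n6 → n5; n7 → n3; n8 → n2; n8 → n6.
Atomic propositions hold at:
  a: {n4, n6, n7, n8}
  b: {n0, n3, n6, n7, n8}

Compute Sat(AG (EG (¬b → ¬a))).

{n0}

Sat(¬b) = {n1, n2, n4, n5}
Sat(¬a) = {n0, n1, n2, n3, n5}
Sat(¬b → ¬a) = {n0, n1, n2, n3, n5, n6, n7, n8}
EG (¬b → ¬a): greatest fixpoint, start Z0 = {n0, n1, n2, n3, n5, n6, n7, n8}, keep only states in Sat with some successor in Z. Z1 = {n0, n1, n2, n5, n6, n7, n8}; Z2 = {n0, n1, n2, n5, n6, n8}; Z3 = {n0, n2, n5, n6, n8}; Z4 = {n0, n2, n6, n8}; Z5 = {n0, n2, n8}; Z6 = {n0, n8}; Z7 = {n0}; fixed.
Sat(EG (¬b → ¬a)) = {n0}
AG (EG (¬b → ¬a)): greatest fixpoint, start Z0 = {n0}, keep only states in Sat with every successor in Z. Already a fixed point.
Sat(AG (EG (¬b → ¬a))) = {n0}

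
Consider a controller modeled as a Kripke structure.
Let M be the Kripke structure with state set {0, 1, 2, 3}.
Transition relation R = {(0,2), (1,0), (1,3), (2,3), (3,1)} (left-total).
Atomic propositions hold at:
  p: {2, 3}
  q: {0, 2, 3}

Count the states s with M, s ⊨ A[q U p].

3

A[q U p]: least fixpoint, start Z0 = Sat(p) = {2, 3}, add states in Sat(q) with every successor in Z. Z1 = {0, 2, 3}; fixed.
Sat(A[q U p]) = {0, 2, 3}
|Sat(A[q U p])| = |{0, 2, 3}| = 3.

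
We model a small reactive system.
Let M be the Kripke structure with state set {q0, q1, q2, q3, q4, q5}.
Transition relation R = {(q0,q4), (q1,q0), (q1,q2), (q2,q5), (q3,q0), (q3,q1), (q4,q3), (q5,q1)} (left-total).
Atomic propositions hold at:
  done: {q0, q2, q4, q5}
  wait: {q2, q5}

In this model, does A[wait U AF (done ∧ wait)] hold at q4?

No

Sat(done ∧ wait) = {q2, q5}
AF (done ∧ wait): least fixpoint, start Z0 = {q2, q5}, add states with every successor in Z. Already a fixed point.
Sat(AF (done ∧ wait)) = {q2, q5}
A[wait U AF (done ∧ wait)]: least fixpoint, start Z0 = Sat(AF (done ∧ wait)) = {q2, q5}, add states in Sat(wait) with every successor in Z. Already a fixed point.
Sat(A[wait U AF (done ∧ wait)]) = {q2, q5}
q4 ∉ Sat(A[wait U AF (done ∧ wait)]) = {q2, q5}, so the formula does not hold at q4.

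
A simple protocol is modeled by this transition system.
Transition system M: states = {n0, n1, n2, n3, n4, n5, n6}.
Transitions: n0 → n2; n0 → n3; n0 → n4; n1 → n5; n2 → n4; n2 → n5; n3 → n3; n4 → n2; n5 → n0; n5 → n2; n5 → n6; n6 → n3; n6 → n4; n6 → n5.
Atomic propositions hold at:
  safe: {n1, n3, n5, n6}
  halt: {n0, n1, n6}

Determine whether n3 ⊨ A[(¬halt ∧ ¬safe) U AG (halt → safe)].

Sat(¬halt) = {n2, n3, n4, n5}
Sat(¬safe) = {n0, n2, n4}
Sat(¬halt ∧ ¬safe) = {n2, n4}
Sat(halt → safe) = {n1, n2, n3, n4, n5, n6}
AG (halt → safe): greatest fixpoint, start Z0 = {n1, n2, n3, n4, n5, n6}, keep only states in Sat with every successor in Z. Z1 = {n1, n2, n3, n4, n6}; Z2 = {n3, n4}; Z3 = {n3}; fixed.
Sat(AG (halt → safe)) = {n3}
A[(¬halt ∧ ¬safe) U AG (halt → safe)]: least fixpoint, start Z0 = Sat(AG (halt → safe)) = {n3}, add states in Sat(¬halt ∧ ¬safe) with every successor in Z. Already a fixed point.
Sat(A[(¬halt ∧ ¬safe) U AG (halt → safe)]) = {n3}
n3 ∈ Sat(A[(¬halt ∧ ¬safe) U AG (halt → safe)]) = {n3}, so the formula holds at n3.

Yes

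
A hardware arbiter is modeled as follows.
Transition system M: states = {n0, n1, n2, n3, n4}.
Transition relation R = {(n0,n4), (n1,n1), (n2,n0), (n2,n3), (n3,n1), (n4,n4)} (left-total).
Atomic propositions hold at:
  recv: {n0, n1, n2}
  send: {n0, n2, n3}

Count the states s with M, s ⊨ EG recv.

1

EG recv: greatest fixpoint, start Z0 = {n0, n1, n2}, keep only states in Sat with some successor in Z. Z1 = {n1, n2}; Z2 = {n1}; fixed.
Sat(EG recv) = {n1}
|Sat(EG recv)| = |{n1}| = 1.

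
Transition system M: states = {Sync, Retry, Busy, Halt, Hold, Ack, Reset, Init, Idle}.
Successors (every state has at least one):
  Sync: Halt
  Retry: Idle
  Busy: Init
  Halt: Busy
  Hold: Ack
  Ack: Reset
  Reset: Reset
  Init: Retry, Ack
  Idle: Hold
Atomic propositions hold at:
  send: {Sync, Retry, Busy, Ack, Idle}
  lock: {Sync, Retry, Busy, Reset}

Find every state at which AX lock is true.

Sat(AX lock) = {s : every successor in {Sync, Retry, Busy, Reset}} = {Halt, Ack, Reset}

{Halt, Ack, Reset}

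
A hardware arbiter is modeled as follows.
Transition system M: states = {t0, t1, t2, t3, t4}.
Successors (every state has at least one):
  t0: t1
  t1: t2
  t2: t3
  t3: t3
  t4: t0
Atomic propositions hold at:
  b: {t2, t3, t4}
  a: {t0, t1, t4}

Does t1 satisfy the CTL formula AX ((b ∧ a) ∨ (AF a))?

Sat(b ∧ a) = {t4}
AF a: least fixpoint, start Z0 = {t0, t1, t4}, add states with every successor in Z. Already a fixed point.
Sat(AF a) = {t0, t1, t4}
Sat((b ∧ a) ∨ (AF a)) = {t0, t1, t4}
Sat(AX ((b ∧ a) ∨ (AF a))) = {s : every successor in {t0, t1, t4}} = {t0, t4}
t1 ∉ Sat(AX ((b ∧ a) ∨ (AF a))) = {t0, t4}, so the formula does not hold at t1.

No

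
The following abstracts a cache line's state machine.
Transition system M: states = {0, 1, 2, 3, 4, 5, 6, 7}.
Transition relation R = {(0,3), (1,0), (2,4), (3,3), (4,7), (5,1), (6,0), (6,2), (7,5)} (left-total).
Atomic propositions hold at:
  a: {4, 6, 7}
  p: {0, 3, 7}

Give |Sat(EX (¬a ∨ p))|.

7

Sat(¬a) = {0, 1, 2, 3, 5}
Sat(¬a ∨ p) = {0, 1, 2, 3, 5, 7}
Sat(EX (¬a ∨ p)) = {s : some successor in {0, 1, 2, 3, 5, 7}} = {0, 1, 3, 4, 5, 6, 7}
|Sat(EX (¬a ∨ p))| = |{0, 1, 3, 4, 5, 6, 7}| = 7.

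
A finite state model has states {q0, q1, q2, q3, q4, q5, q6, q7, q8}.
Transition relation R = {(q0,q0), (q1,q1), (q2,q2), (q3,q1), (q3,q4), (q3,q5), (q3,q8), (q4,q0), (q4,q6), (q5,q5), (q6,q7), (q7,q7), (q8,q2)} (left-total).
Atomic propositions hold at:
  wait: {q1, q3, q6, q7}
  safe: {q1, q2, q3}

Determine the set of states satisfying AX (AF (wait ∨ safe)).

{q1, q2, q6, q7, q8}

Sat(wait ∨ safe) = {q1, q2, q3, q6, q7}
AF (wait ∨ safe): least fixpoint, start Z0 = {q1, q2, q3, q6, q7}, add states with every successor in Z. Z1 = {q1, q2, q3, q6, q7, q8}; fixed.
Sat(AF (wait ∨ safe)) = {q1, q2, q3, q6, q7, q8}
Sat(AX (AF (wait ∨ safe))) = {s : every successor in {q1, q2, q3, q6, q7, q8}} = {q1, q2, q6, q7, q8}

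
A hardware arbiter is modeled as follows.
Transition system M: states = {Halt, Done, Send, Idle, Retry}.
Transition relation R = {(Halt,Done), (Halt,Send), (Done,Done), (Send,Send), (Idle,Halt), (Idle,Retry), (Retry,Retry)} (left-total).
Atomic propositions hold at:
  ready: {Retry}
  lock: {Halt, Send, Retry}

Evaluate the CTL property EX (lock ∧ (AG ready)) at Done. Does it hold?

AG ready: greatest fixpoint, start Z0 = {Retry}, keep only states in Sat with every successor in Z. Already a fixed point.
Sat(AG ready) = {Retry}
Sat(lock ∧ (AG ready)) = {Retry}
Sat(EX (lock ∧ (AG ready))) = {s : some successor in {Retry}} = {Idle, Retry}
Done ∉ Sat(EX (lock ∧ (AG ready))) = {Idle, Retry}, so the formula does not hold at Done.

No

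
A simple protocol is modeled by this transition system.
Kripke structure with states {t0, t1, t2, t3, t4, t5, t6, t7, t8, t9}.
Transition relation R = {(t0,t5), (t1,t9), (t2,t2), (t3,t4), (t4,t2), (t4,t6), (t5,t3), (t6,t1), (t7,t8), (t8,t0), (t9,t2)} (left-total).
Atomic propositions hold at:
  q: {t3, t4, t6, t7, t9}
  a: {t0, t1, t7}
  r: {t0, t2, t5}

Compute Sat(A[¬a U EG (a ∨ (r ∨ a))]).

Sat(¬a) = {t2, t3, t4, t5, t6, t8, t9}
Sat(r ∨ a) = {t0, t1, t2, t5, t7}
Sat(a ∨ (r ∨ a)) = {t0, t1, t2, t5, t7}
EG (a ∨ (r ∨ a)): greatest fixpoint, start Z0 = {t0, t1, t2, t5, t7}, keep only states in Sat with some successor in Z. Z1 = {t0, t2}; Z2 = {t2}; fixed.
Sat(EG (a ∨ (r ∨ a))) = {t2}
A[¬a U EG (a ∨ (r ∨ a))]: least fixpoint, start Z0 = Sat(EG (a ∨ (r ∨ a))) = {t2}, add states in Sat(¬a) with every successor in Z. Z1 = {t2, t9}; fixed.
Sat(A[¬a U EG (a ∨ (r ∨ a))]) = {t2, t9}

{t2, t9}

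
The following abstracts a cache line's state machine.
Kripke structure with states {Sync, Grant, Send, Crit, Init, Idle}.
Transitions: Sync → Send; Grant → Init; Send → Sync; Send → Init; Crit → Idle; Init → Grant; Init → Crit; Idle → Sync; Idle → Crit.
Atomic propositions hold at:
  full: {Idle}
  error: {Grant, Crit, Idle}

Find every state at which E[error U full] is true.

E[error U full]: least fixpoint, start Z0 = Sat(full) = {Idle}, add states in Sat(error) with some successor in Z. Z1 = {Crit, Idle}; fixed.
Sat(E[error U full]) = {Crit, Idle}

{Crit, Idle}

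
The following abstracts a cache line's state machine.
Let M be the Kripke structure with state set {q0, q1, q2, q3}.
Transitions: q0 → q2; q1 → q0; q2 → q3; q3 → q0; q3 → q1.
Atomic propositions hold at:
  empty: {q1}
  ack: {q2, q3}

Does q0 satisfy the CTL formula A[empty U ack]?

A[empty U ack]: least fixpoint, start Z0 = Sat(ack) = {q2, q3}, add states in Sat(empty) with every successor in Z. Already a fixed point.
Sat(A[empty U ack]) = {q2, q3}
q0 ∉ Sat(A[empty U ack]) = {q2, q3}, so the formula does not hold at q0.

No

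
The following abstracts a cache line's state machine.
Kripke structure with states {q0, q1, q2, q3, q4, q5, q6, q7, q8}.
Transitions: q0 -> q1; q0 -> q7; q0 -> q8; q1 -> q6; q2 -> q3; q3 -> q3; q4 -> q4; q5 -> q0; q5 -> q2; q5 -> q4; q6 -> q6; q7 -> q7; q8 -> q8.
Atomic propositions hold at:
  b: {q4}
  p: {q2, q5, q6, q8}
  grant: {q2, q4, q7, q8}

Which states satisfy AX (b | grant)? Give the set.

{q4, q7, q8}

Sat(b | grant) = {q2, q4, q7, q8}
Sat(AX (b | grant)) = {s : every successor in {q2, q4, q7, q8}} = {q4, q7, q8}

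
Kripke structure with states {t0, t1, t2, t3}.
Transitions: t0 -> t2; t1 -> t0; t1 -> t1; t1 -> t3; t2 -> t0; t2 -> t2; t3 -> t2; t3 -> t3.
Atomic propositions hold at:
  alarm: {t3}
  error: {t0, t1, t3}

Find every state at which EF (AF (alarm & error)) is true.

Sat(alarm & error) = {t3}
AF (alarm & error): least fixpoint, start Z0 = {t3}, add states with every successor in Z. Already a fixed point.
Sat(AF (alarm & error)) = {t3}
EF (AF (alarm & error)): least fixpoint, start Z0 = {t3}, add states with some successor in Z. Z1 = {t1, t3}; fixed.
Sat(EF (AF (alarm & error))) = {t1, t3}

{t1, t3}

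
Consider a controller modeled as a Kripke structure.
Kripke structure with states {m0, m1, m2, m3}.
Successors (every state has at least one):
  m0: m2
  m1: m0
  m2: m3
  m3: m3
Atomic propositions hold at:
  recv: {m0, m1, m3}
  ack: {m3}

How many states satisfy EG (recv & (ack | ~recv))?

Sat(~recv) = {m2}
Sat(ack | ~recv) = {m2, m3}
Sat(recv & (ack | ~recv)) = {m3}
EG (recv & (ack | ~recv)): greatest fixpoint, start Z0 = {m3}, keep only states in Sat with some successor in Z. Already a fixed point.
Sat(EG (recv & (ack | ~recv))) = {m3}
|Sat(EG (recv & (ack | ~recv)))| = |{m3}| = 1.

1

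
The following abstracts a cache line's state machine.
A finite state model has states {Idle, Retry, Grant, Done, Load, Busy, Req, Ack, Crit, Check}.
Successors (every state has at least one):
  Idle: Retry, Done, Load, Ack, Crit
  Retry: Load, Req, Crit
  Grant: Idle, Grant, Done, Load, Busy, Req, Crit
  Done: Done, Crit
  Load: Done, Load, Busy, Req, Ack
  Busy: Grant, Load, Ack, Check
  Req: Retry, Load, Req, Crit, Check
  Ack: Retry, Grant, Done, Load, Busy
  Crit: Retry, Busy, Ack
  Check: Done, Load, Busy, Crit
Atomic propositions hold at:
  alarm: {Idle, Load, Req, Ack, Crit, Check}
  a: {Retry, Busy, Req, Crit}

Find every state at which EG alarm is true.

EG alarm: greatest fixpoint, start Z0 = {Idle, Load, Req, Ack, Crit, Check}, keep only states in Sat with some successor in Z. Already a fixed point.
Sat(EG alarm) = {Idle, Load, Req, Ack, Crit, Check}

{Idle, Load, Req, Ack, Crit, Check}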